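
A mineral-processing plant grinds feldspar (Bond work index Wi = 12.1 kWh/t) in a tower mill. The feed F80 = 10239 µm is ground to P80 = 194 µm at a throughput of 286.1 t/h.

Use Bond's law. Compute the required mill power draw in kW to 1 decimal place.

W = 10 Wi (P80^-0.5 − F80^-0.5)
W = 10·12.1·(1/√194 − 1/√10239) = 10·12.1·(0.061913) = 7.4915 kWh/t
P = W·T = 7.4915·286.1 = 2143.3 kW

P = 2143.3 kW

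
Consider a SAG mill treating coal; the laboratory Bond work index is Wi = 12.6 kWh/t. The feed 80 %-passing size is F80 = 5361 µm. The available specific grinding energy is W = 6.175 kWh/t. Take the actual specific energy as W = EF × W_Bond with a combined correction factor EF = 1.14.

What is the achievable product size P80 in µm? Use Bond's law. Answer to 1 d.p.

P80 = 311.6 µm

W = 10 Wi / √P80 − 10 Wi / √F80
W_Bond = W / EF = 6.175 / 1.14 = 5.4167 kWh/t
1/√P80 = 1/√F80 + W_Bond/(10·Wi)
  = 5.4167/(10·12.6) + 1/√5361 = 0.042989 + 0.013658 = 0.056647
P80 = (1/0.056647)² = 17.6532² = 311.63 µm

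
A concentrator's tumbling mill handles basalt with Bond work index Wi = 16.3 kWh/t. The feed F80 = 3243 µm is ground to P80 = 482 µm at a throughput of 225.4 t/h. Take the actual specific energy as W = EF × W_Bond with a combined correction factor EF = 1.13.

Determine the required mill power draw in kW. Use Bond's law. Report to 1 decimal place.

W = 10 Wi (1/√P80 − 1/√F80)  [Bond]
W = 10·16.3·(1/√482 − 1/√3243) = 10·16.3·(0.027989) = 4.5622 kWh/t
Corrected W = EF·W_Bond = 1.13·4.5622 = 5.1552 kWh/t
P = W·T = 5.1552·225.4 = 1162.0 kW

P = 1162.0 kW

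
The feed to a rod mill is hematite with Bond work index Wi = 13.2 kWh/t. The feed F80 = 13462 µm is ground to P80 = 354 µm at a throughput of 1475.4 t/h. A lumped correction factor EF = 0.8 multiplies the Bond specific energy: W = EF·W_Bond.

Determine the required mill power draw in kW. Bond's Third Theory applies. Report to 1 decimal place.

W = 10 Wi / √P80 − 10 Wi / √F80
W = 10·13.2·(1/√354 − 1/√13462) = 10·13.2·(0.044531) = 5.8780 kWh/t
W_actual = 0.8 × 5.8780 = 4.7024 kWh/t
P = W·T = 4.7024·1475.4 = 6938.0 kW

P = 6938.0 kW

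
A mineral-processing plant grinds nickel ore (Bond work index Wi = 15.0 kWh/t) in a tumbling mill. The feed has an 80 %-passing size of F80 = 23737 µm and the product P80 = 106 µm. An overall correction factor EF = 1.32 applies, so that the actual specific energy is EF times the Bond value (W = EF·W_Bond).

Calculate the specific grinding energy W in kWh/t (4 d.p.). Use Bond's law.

W = 10·Wi·[P80^(−½) − F80^(−½)]
1/√106 = 0.097129;  1/√23737 = 0.006491
W = 10·15.0·(0.097129 − 0.006491) = 13.5957 kWh/t
Apply correction: 13.5957 × 1.32 = 17.9463 kWh/t

W = 17.9463 kWh/t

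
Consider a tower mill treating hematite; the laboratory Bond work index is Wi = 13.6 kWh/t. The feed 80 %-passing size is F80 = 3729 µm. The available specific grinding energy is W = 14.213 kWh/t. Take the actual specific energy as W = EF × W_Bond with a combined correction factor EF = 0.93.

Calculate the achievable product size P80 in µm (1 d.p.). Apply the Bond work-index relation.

P80 = 60.3 µm

W = 10 Wi (1/√P80 − 1/√F80)  [Bond]
W_Bond = W / EF = 14.213 / 0.93 = 15.2828 kWh/t
1/√P80 = 1/√F80 + W_Bond/(10·Wi)
  = 15.2828/(10·13.6) + 1/√3729 = 0.112373 + 0.016376 = 0.128749
P80 = (1/0.128749)² = 7.7670² = 60.33 µm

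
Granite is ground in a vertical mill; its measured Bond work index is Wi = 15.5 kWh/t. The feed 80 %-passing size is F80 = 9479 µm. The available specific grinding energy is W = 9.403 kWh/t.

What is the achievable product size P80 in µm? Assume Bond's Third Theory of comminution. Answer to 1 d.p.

W = 10·Wi·[P80^(−½) − F80^(−½)]
1/√P80 = 1/√F80 + W/(10·Wi)
  = 9.4030/(10·15.5) + 1/√9479 = 0.060665 + 0.010271 = 0.070936
P80 = (1/0.070936)² = 14.0973² = 198.73 µm

P80 = 198.7 µm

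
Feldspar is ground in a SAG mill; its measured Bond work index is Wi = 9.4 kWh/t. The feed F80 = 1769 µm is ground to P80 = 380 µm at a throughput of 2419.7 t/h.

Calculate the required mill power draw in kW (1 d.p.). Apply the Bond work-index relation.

W = 10·Wi·(P80^(-½) − F80^(-½))
W = 10·9.4·(1/√380 − 1/√1769) = 10·9.4·(0.027523) = 2.5872 kWh/t
Power = W × throughput = 2.5872 kWh/t × 2419.7 t/h = 6260.2 kW

P = 6260.2 kW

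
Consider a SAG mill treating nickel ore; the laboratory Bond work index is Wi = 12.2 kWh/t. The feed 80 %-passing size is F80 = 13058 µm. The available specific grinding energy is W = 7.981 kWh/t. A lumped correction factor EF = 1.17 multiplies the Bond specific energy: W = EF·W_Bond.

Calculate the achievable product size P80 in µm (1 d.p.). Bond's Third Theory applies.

W_Bond = 10·Wi·(1/√P₈₀ − 1/√F₈₀)
W_Bond = W / EF = 7.981 / 1.17 = 6.8214 kWh/t
⇒ 1/√P80 = W_Bond/(10 Wi) + 1/√F80
  = 6.8214/(10·12.2) + 1/√13058 = 0.055913 + 0.008751 = 0.064664
P80 = (1/0.064664)² = 15.4646² = 239.15 µm

P80 = 239.2 µm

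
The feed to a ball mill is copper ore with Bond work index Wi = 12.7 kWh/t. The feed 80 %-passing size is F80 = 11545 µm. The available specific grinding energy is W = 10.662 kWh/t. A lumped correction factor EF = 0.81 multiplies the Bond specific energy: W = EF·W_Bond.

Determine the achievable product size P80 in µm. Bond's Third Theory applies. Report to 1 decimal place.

W = 10 Wi (1/√P80 − 1/√F80)  [Bond]
W_Bond = W / EF = 10.662 / 0.81 = 13.1630 kWh/t
P80^-0.5 = F80^-0.5 + W_Bond/(10 Wi)
  = 13.1630/(10·12.7) + 1/√11545 = 0.103645 + 0.009307 = 0.112952
P80 = (1/0.112952)² = 8.8533² = 78.38 µm

P80 = 78.4 µm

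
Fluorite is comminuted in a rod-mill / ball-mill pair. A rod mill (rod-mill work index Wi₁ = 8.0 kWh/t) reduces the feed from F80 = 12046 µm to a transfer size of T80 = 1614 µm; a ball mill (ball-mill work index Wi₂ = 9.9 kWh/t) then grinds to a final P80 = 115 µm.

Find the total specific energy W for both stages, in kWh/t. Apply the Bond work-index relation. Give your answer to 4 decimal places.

Bond: W = 10·Wi·(1/√P80 − 1/√F80)
Stage 1 (12046→1614 µm, Wi₁=8.0): W₁ = 10·8.0·(0.024891 − 0.009111) = 1.2624 kWh/t
Stage 2 (1614→115 µm, Wi₂=9.9): W₂ = 10·9.9·(0.093250 − 0.024891) = 6.7676 kWh/t
W = W₁ + W₂ = 1.2624 + 6.7676 = 8.0300 kWh/t

W = 8.0300 kWh/t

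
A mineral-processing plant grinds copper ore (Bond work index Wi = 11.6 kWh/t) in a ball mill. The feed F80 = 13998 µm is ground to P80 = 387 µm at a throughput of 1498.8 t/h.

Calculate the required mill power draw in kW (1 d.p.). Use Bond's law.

W = 10·Wi·(P80^(-½) − F80^(-½))
W = 10·11.6·(1/√387 − 1/√13998) = 10·11.6·(0.042381) = 4.9162 kWh/t
P_mill = W·ṁ = 4.9162·1498.8 = 7368.3 kW

P = 7368.3 kW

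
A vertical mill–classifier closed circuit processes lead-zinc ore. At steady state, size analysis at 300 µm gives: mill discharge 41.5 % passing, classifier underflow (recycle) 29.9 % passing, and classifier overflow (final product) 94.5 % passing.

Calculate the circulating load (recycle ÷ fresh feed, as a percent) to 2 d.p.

CL = 456.90 %

Mass balance on the −300 µm fraction:
r = (o − d)/(d − u)
r = (94.5 − 41.5)/(41.5 − 29.9) = 53.0/11.6 = 4.5690
CL = 100·r = 456.90 %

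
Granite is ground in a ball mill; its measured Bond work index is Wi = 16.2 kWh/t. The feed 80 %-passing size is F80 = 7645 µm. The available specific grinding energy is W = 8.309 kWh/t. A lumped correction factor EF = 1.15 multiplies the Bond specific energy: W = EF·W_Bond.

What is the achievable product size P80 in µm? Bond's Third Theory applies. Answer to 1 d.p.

P80 = 318.5 µm

W = 10·Wi·[P80^(−½) − F80^(−½)]
W_Bond = W / EF = 8.309 / 1.15 = 7.2252 kWh/t
P80^-0.5 = F80^-0.5 + W_Bond/(10 Wi)
  = 7.2252/(10·16.2) + 1/√7645 = 0.044600 + 0.011437 = 0.056037
P80 = (1/0.056037)² = 17.8453² = 318.46 µm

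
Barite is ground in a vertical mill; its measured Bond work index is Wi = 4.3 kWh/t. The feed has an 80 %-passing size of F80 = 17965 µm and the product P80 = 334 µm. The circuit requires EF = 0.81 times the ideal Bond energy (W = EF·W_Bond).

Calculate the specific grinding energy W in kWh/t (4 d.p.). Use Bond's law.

W = 1.6460 kWh/t

W = 10 Wi / √P80 − 10 Wi / √F80
1/√334 = 0.054718;  1/√17965 = 0.007461
W = 10·4.3·(0.054718 − 0.007461) = 2.0320 kWh/t
Apply correction: 2.0320 × 0.81 = 1.6460 kWh/t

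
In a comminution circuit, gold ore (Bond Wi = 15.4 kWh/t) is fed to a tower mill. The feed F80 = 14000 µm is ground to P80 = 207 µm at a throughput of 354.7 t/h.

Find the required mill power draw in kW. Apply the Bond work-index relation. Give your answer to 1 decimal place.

P = 3335.0 kW

Bond:  W = 10 Wi (1/√P − 1/√F)
W = 10·15.4·(1/√207 − 1/√14000) = 10·15.4·(0.061053) = 9.4022 kWh/t
Mill draw = 9.4022 × 354.7 = 3335.0 kW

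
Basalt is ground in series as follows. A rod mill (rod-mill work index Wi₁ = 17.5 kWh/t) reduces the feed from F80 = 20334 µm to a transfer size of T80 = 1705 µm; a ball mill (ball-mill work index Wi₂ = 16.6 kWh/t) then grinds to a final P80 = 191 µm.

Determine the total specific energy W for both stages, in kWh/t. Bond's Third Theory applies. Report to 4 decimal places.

W = 11.0021 kWh/t

W = 10 Wi (P80^-0.5 − F80^-0.5)
Stage 1 (20334→1705 µm, Wi₁=17.5): W₁ = 10·17.5·(0.024218 − 0.007013) = 3.0109 kWh/t
Stage 2 (1705→191 µm, Wi₂=16.6): W₂ = 10·16.6·(0.072357 − 0.024218) = 7.9912 kWh/t
W = W₁ + W₂ = 3.0109 + 7.9912 = 11.0021 kWh/t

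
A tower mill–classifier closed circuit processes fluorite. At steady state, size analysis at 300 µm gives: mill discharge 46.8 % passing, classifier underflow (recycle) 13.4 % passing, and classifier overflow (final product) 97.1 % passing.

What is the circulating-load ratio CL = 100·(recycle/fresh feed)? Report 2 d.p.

Let r = R/F. Size balance at 300 µm:
r = (o − d)/(d − u)
r = (97.1 − 46.8)/(46.8 − 13.4) = 50.3/33.4 = 1.5060
CL = 100·r = 150.60 %

CL = 150.60 %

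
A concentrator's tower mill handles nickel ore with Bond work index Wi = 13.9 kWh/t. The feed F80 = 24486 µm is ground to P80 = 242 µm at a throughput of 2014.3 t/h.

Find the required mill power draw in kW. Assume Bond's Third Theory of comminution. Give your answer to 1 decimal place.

W = 10 Wi (P80^-0.5 − F80^-0.5)
W = 10·13.9·(1/√242 − 1/√24486) = 10·13.9·(0.057892) = 8.0470 kWh/t
Mill draw = 8.0470 × 2014.3 = 16209.0 kW

P = 16209.0 kW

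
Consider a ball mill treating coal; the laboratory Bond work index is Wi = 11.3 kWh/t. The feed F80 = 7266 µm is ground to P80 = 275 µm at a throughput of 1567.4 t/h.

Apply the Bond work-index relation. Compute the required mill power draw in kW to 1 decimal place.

W = 10·Wi·[P80^(−½) − F80^(−½)]
W = 10·11.3·(1/√275 − 1/√7266) = 10·11.3·(0.048571) = 5.4885 kWh/t
P_mill = W·ṁ = 5.4885·1567.4 = 8602.7 kW

P = 8602.7 kW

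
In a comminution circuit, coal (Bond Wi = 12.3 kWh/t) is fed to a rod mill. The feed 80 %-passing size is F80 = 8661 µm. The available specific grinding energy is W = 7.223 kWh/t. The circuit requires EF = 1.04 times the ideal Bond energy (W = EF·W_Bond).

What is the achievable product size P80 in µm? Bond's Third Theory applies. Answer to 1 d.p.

P80 = 221.4 µm

W_Bond = 10·Wi·(1/√P₈₀ − 1/√F₈₀)
W_Bond = W / EF = 7.223 / 1.04 = 6.9452 kWh/t
⇒ 1/√P80 = W_Bond/(10·Wi) + 1/√F80
  = 6.9452/(10·12.3) + 1/√8661 = 0.056465 + 0.010745 = 0.067210
P80 = (1/0.067210)² = 14.8787² = 221.38 µm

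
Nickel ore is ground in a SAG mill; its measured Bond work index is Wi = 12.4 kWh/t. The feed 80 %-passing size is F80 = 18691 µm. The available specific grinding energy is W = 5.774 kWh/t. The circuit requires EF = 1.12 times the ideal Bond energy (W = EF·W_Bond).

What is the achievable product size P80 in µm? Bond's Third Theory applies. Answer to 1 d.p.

Bond:  W = 10 Wi (1/√P − 1/√F)
W_Bond = W / EF = 5.774 / 1.12 = 5.1554 kWh/t
1/√P80 = 1/√F80 + W_Bond/(10·Wi)
  = 5.1554/(10·12.4) + 1/√18691 = 0.041575 + 0.007314 = 0.048890
P80 = (1/0.048890)² = 20.4541² = 418.37 µm

P80 = 418.4 µm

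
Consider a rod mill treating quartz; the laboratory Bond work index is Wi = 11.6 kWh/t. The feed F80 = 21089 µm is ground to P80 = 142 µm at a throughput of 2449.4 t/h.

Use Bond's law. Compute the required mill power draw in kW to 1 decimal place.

W_Bond = 10·Wi·(1/√P₈₀ − 1/√F₈₀)
W = 10·11.6·(1/√142 − 1/√21089) = 10·11.6·(0.077032) = 8.9357 kWh/t
Power = W × throughput = 8.9357 kWh/t × 2449.4 t/h = 21887.1 kW

P = 21887.1 kW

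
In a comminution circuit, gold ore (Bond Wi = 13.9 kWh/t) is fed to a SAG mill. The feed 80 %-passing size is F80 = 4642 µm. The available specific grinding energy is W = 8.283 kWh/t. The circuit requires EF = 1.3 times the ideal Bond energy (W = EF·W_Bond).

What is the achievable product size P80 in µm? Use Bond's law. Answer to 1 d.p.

W = 10·Wi·(P80^(-½) − F80^(-½))
W_Bond = W / EF = 8.283 / 1.3 = 6.3715 kWh/t
P80^-0.5 = F80^-0.5 + W_Bond/(10 Wi)
  = 6.3715/(10·13.9) + 1/√4642 = 0.045838 + 0.014677 = 0.060516
P80 = (1/0.060516)² = 16.5246² = 273.06 µm

P80 = 273.1 µm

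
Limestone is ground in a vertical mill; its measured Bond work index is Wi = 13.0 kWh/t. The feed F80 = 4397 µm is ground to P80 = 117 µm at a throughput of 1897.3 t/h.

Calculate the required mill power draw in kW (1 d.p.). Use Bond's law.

P = 19083.1 kW

W_Bond = 10·Wi·(1/√P₈₀ − 1/√F₈₀)
W = 10·13.0·(1/√117 − 1/√4397) = 10·13.0·(0.077369) = 10.0580 kWh/t
Mill draw = 10.0580 × 1897.3 = 19083.1 kW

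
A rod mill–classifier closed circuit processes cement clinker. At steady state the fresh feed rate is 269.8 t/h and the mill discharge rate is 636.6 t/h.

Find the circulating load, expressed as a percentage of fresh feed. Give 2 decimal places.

Steady state: M = F + R.
R = M − F = 636.6 − 269.8 = 366.8 t/h
CL = 100·R/F = 100·366.8/269.8 = 135.95 %

CL = 135.95 %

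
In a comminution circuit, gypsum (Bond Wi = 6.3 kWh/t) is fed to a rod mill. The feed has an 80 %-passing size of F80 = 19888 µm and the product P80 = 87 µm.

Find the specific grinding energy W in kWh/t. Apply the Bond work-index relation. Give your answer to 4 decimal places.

W = 10 Wi (P80^-0.5 − F80^-0.5)
1/√87 = 0.107211;  1/√19888 = 0.007091
W = 10·6.3·(0.107211 − 0.007091) = 6.3076 kWh/t

W = 6.3076 kWh/t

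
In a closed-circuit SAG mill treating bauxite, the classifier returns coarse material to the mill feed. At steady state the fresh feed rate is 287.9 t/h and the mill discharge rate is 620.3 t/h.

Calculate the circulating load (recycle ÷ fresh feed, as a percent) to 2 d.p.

Discharge = new feed + return, hence
R = M − F = 620.3 − 287.9 = 332.4 t/h
CL = 100·R/F = 100·332.4/287.9 = 115.46 %

CL = 115.46 %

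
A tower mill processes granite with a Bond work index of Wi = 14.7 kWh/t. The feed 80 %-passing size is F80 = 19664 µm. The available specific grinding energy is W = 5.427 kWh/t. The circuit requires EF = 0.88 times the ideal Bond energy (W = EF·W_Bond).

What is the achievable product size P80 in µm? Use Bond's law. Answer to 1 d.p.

W = 10 Wi / √P80 − 10 Wi / √F80
W_Bond = W / EF = 5.427 / 0.88 = 6.1670 kWh/t
P80^(−½) = W_Bond/(10 Wi) + F80^(−½)
  = 6.1670/(10·14.7) + 1/√19664 = 0.041953 + 0.007131 = 0.049084
P80 = (1/0.049084)² = 20.3733² = 415.07 µm

P80 = 415.1 µm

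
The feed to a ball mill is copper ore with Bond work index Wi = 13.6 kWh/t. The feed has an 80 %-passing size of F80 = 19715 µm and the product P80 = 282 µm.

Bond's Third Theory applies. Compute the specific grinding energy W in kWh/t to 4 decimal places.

W = 7.1301 kWh/t

Bond: W = 10·Wi·(1/√P80 − 1/√F80)
1/√282 = 0.059549;  1/√19715 = 0.007122
W = 10·13.6·(0.059549 − 0.007122) = 7.1301 kWh/t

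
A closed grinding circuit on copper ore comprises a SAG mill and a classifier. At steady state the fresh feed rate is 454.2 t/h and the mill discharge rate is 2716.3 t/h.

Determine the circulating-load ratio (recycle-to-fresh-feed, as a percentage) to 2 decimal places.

M = F + R at steady state, so:
R = M − F = 2716.3 − 454.2 = 2262.1 t/h
CL = 100·R/F = 100·2262.1/454.2 = 498.04 %

CL = 498.04 %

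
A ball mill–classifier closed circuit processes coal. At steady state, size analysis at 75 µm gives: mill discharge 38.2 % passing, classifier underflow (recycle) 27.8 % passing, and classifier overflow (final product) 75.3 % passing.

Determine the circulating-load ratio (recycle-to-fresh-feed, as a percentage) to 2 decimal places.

CL = 356.73 %

Classifier node, passing 75 µm:
(1+r)d = ru + o → r = (o−d)/(d−u)
r = (75.3 − 38.2)/(38.2 − 27.8) = 37.1/10.4 = 3.5673
CL = 100·r = 356.73 %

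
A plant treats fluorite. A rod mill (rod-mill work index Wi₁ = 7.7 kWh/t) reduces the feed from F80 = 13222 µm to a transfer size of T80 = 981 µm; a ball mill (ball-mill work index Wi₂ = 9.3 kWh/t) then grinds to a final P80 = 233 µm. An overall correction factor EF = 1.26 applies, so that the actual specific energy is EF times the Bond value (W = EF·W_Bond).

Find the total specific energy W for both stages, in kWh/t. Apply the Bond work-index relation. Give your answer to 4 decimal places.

W = 6.1893 kWh/t

W = 10 Wi (1/√P80 − 1/√F80)  [Bond]
Stage 1 (13222→981 µm, Wi₁=7.7): W₁ = 10·7.7·(0.031928 − 0.008697) = 1.7888 kWh/t
Stage 2 (981→233 µm, Wi₂=9.3): W₂ = 10·9.3·(0.065512 − 0.031928) = 3.1234 kWh/t
W = W₁ + W₂ = 1.7888 + 3.1234 = 4.9122 kWh/t
Apply correction: 4.9122 × 1.26 = 6.1893 kWh/t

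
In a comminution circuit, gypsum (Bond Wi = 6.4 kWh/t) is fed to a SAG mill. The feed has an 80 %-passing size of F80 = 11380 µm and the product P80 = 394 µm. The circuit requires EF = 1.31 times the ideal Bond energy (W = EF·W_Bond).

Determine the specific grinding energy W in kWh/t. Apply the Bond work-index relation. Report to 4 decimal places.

Bond:  W = 10 Wi (1/√P − 1/√F)
1/√394 = 0.050379;  1/√11380 = 0.009374
W = 10·6.4·(0.050379 − 0.009374) = 2.6243 kWh/t
With EF = 1.31: W = 2.6243·1.31 = 3.4379 kWh/t

W = 3.4379 kWh/t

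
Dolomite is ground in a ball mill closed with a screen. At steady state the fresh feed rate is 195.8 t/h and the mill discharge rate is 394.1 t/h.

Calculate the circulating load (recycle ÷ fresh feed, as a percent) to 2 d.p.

Steady state: M = F + R.
R = M − F = 394.1 − 195.8 = 198.3 t/h
CL = 100·R/F = 100·198.3/195.8 = 101.28 %

CL = 101.28 %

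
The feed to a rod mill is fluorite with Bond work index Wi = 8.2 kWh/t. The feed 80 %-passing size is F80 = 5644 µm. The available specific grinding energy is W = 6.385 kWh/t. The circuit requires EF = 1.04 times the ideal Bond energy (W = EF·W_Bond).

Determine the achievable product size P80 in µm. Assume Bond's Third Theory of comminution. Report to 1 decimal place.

P80 = 128.6 µm

W = 10 Wi / √P80 − 10 Wi / √F80
W_Bond = W / EF = 6.385 / 1.04 = 6.1394 kWh/t
P80^-0.5 = F80^-0.5 + W_Bond/(10 Wi)
  = 6.1394/(10·8.2) + 1/√5644 = 0.074871 + 0.013311 = 0.088182
P80 = (1/0.088182)² = 11.3402² = 128.60 µm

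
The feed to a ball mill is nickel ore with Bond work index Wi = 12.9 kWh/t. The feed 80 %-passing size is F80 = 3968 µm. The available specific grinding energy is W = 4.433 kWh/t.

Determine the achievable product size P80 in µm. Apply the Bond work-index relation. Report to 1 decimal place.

Bond: W = 10·Wi·(1/√P80 − 1/√F80)
P80^-0.5 = F80^-0.5 + W/(10 Wi)
  = 4.4330/(10·12.9) + 1/√3968 = 0.034364 + 0.015875 = 0.050239
P80 = (1/0.050239)² = 19.9047² = 396.20 µm

P80 = 396.2 µm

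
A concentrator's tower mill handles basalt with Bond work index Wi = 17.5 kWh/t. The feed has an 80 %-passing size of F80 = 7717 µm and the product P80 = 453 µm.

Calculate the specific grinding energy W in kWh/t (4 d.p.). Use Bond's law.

W = 10 Wi (P80^-0.5 − F80^-0.5)
1/√453 = 0.046984;  1/√7717 = 0.011383
W = 10·17.5·(0.046984 − 0.011383) = 6.2301 kWh/t

W = 6.2301 kWh/t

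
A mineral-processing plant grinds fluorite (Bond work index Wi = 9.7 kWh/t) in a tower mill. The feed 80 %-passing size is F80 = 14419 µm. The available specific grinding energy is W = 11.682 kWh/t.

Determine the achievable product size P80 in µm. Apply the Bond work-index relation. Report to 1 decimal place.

P80 = 60.3 µm

W = 10 Wi / √P80 − 10 Wi / √F80
⇒ 1/√P80 = W/(10 Wi) + 1/√F80
  = 11.6820/(10·9.7) + 1/√14419 = 0.120433 + 0.008328 = 0.128761
P80 = (1/0.128761)² = 7.7663² = 60.32 µm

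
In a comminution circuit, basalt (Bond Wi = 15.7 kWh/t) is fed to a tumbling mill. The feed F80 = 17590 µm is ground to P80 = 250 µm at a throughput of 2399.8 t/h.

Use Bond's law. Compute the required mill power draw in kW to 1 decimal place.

P = 20988.1 kW

W = 10 Wi / √P80 − 10 Wi / √F80
W = 10·15.7·(1/√250 − 1/√17590) = 10·15.7·(0.055706) = 8.7458 kWh/t
P_mill = W·ṁ = 8.7458·2399.8 = 20988.1 kW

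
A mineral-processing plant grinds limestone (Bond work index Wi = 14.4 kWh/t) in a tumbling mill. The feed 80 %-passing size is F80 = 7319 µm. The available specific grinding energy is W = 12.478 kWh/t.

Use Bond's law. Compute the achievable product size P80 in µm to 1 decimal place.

P80 = 103.4 µm

Bond: W = 10·Wi·(1/√P80 − 1/√F80)
P80^(−½) = W/(10 Wi) + F80^(−½)
  = 12.4780/(10·14.4) + 1/√7319 = 0.086653 + 0.011689 = 0.098342
P80 = (1/0.098342)² = 10.1686² = 103.40 µm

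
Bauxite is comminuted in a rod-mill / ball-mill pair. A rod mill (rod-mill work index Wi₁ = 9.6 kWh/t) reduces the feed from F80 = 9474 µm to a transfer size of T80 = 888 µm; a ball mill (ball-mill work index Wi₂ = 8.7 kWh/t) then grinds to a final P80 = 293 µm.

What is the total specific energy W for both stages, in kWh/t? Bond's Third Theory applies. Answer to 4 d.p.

W = 10 Wi / √P80 − 10 Wi / √F80
Stage 1 (9474→888 µm, Wi₁=9.6): W₁ = 10·9.6·(0.033558 − 0.010274) = 2.2353 kWh/t
Stage 2 (888→293 µm, Wi₂=8.7): W₂ = 10·8.7·(0.058421 − 0.033558) = 2.1631 kWh/t
W = W₁ + W₂ = 2.2353 + 2.1631 = 4.3983 kWh/t

W = 4.3983 kWh/t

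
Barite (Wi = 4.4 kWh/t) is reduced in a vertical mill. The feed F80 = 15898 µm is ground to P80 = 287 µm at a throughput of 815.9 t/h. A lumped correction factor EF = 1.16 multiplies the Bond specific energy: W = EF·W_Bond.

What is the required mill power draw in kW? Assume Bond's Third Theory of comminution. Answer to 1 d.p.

W = 10 Wi (P80^-0.5 − F80^-0.5)
W = 10·4.4·(1/√287 − 1/√15898) = 10·4.4·(0.051097) = 2.2483 kWh/t
W_actual = 1.16 × 2.2483 = 2.6080 kWh/t
Mill draw = 2.6080 × 815.9 = 2127.9 kW

P = 2127.9 kW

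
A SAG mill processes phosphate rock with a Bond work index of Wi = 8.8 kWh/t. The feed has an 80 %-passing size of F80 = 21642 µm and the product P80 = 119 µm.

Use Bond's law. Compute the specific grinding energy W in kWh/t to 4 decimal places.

Bond: W = 10·Wi·(1/√P80 − 1/√F80)
1/√119 = 0.091670;  1/√21642 = 0.006798
W = 10·8.8·(0.091670 − 0.006798) = 7.4688 kWh/t

W = 7.4688 kWh/t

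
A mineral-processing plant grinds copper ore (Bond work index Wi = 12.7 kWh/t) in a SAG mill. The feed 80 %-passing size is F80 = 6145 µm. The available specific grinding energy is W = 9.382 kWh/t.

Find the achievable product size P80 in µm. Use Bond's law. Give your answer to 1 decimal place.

P80 = 133.2 µm

W = 10 Wi (1/√P80 − 1/√F80)  [Bond]
⇒ 1/√P80 = W/(10·Wi) + 1/√F80
  = 9.3820/(10·12.7) + 1/√6145 = 0.073874 + 0.012757 = 0.086631
P80 = (1/0.086631)² = 11.5432² = 133.25 µm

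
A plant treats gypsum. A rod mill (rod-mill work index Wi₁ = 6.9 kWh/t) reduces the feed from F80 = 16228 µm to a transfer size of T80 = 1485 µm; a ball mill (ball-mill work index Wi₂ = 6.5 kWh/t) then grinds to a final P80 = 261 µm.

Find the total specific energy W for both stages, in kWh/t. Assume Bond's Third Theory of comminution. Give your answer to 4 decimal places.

Bond: W = 10·Wi·(1/√P80 − 1/√F80)
Stage 1 (16228→1485 µm, Wi₁=6.9): W₁ = 10·6.9·(0.025950 − 0.007850) = 1.2489 kWh/t
Stage 2 (1485→261 µm, Wi₂=6.5): W₂ = 10·6.5·(0.061898 − 0.025950) = 2.3367 kWh/t
W = W₁ + W₂ = 1.2489 + 2.3367 = 3.5856 kWh/t

W = 3.5856 kWh/t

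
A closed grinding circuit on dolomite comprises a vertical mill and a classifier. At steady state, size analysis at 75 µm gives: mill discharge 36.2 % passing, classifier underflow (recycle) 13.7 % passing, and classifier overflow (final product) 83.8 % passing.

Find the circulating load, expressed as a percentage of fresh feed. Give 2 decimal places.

Balance %-passing 75 µm (r = R/F):
(1+r)d = ru + o → r = (o−d)/(d−u)
r = (83.8 − 36.2)/(36.2 − 13.7) = 47.6/22.5 = 2.1156
CL = 100·r = 211.56 %

CL = 211.56 %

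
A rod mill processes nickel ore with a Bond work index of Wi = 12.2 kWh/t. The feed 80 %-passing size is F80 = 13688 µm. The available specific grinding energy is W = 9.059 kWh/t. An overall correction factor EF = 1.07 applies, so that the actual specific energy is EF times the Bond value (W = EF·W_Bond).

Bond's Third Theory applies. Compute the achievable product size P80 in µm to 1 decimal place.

Bond:  W = 10 Wi (1/√P − 1/√F)
W_Bond = W / EF = 9.059 / 1.07 = 8.4664 kWh/t
P80^(−½) = W_Bond/(10 Wi) + F80^(−½)
  = 8.4664/(10·12.2) + 1/√13688 = 0.069396 + 0.008547 = 0.077944
P80 = (1/0.077944)² = 12.8298² = 164.60 µm

P80 = 164.6 µm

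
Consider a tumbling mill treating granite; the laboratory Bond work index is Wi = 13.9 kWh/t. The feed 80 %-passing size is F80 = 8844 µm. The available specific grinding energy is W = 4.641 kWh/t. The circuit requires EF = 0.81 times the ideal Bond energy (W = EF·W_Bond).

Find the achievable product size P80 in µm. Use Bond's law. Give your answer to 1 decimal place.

P80 = 371.9 µm

W_Bond = 10·Wi·(1/√P₈₀ − 1/√F₈₀)
W_Bond = W / EF = 4.641 / 0.81 = 5.7296 kWh/t
P80^-0.5 = F80^-0.5 + W_Bond/(10 Wi)
  = 5.7296/(10·13.9) + 1/√8844 = 0.041220 + 0.010633 = 0.051854
P80 = (1/0.051854)² = 19.2850² = 371.91 µm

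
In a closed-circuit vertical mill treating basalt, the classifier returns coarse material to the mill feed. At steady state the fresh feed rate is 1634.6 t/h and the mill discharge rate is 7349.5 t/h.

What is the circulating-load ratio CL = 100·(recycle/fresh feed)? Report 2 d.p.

CL = 349.62 %

Mill node: discharge = fresh + recycle.
R = M − F = 7349.5 − 1634.6 = 5714.9 t/h
CL = 100·R/F = 100·5714.9/1634.6 = 349.62 %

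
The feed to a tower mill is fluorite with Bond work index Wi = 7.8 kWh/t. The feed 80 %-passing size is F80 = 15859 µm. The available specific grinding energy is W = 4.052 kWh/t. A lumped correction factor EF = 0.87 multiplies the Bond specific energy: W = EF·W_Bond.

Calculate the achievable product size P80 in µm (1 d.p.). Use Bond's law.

P80 = 218.5 µm

W_Bond = 10·Wi·(1/√P₈₀ − 1/√F₈₀)
W_Bond = W / EF = 4.052 / 0.87 = 4.6575 kWh/t
⇒ 1/√P80 = W_Bond/(10·Wi) + 1/√F80
  = 4.6575/(10·7.8) + 1/√15859 = 0.059711 + 0.007941 = 0.067652
P80 = (1/0.067652)² = 14.7815² = 218.49 µm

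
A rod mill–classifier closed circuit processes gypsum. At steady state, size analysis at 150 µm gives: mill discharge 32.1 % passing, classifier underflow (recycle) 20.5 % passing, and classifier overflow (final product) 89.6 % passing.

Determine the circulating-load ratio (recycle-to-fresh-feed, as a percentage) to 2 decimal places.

Let r = R/F. Size balance at 150 µm:
Fd + Rd = Ru + Fo ⇒ R/F = (o−d)/(d−u)
r = (89.6 − 32.1)/(32.1 − 20.5) = 57.5/11.6 = 4.9569
CL = 100·r = 495.69 %

CL = 495.69 %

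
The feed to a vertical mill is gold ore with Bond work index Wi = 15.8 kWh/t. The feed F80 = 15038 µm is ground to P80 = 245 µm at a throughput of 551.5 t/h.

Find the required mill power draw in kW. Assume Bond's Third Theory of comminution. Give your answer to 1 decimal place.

P = 4856.4 kW

W = 10·Wi·(P80^(-½) − F80^(-½))
W = 10·15.8·(1/√245 − 1/√15038) = 10·15.8·(0.055733) = 8.8058 kWh/t
P = W·T = 8.8058·551.5 = 4856.4 kW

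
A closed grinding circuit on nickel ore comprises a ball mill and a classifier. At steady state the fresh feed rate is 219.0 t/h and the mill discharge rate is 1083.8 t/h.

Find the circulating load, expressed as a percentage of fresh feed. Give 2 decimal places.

CL = 394.89 %

Steady state: M = F + R.
R = M − F = 1083.8 − 219.0 = 864.8 t/h
CL = 100·R/F = 100·864.8/219.0 = 394.89 %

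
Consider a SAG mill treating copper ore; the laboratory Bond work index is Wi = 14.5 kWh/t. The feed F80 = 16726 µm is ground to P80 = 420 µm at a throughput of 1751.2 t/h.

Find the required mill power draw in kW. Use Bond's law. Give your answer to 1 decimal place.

P = 10426.8 kW

W_Bond = 10·Wi·(1/√P₈₀ − 1/√F₈₀)
W = 10·14.5·(1/√420 − 1/√16726) = 10·14.5·(0.041063) = 5.9541 kWh/t
Power = W × throughput = 5.9541 kWh/t × 1751.2 t/h = 10426.8 kW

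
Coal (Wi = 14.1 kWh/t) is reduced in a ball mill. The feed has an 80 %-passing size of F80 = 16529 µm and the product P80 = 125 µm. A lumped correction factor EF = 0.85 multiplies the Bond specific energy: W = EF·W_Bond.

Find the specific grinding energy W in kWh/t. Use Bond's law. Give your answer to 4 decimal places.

W = 10·Wi·[P80^(−½) − F80^(−½)]
1/√125 = 0.089443;  1/√16529 = 0.007778
W = 10·14.1·(0.089443 − 0.007778) = 11.5147 kWh/t
Apply correction: 11.5147 × 0.85 = 9.7875 kWh/t

W = 9.7875 kWh/t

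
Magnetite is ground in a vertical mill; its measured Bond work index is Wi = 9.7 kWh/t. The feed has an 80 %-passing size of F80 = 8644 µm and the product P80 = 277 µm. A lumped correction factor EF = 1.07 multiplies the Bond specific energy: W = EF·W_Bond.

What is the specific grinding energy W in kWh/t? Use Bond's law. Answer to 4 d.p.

W = 5.1198 kWh/t

W = 10 Wi (1/√P80 − 1/√F80)  [Bond]
1/√277 = 0.060084;  1/√8644 = 0.010756
W = 10·9.7·(0.060084 − 0.010756) = 4.7849 kWh/t
W_actual = 1.07 × 4.7849 = 5.1198 kWh/t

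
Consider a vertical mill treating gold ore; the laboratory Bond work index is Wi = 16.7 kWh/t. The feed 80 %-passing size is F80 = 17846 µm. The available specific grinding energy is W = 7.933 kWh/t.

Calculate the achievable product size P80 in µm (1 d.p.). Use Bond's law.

P80 = 330.7 µm

Bond:  W = 10 Wi (1/√P − 1/√F)
⇒ 1/√P80 = W/(10·Wi) + 1/√F80
  = 7.9330/(10·16.7) + 1/√17846 = 0.047503 + 0.007486 = 0.054989
P80 = (1/0.054989)² = 18.1856² = 330.72 µm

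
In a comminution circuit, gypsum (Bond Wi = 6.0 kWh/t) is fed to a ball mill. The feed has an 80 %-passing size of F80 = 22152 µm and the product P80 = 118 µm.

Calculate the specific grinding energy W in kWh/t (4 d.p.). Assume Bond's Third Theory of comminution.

W = 5.1203 kWh/t

W = 10 Wi (1/√P80 − 1/√F80)  [Bond]
1/√118 = 0.092057;  1/√22152 = 0.006719
W = 10·6.0·(0.092057 − 0.006719) = 5.1203 kWh/t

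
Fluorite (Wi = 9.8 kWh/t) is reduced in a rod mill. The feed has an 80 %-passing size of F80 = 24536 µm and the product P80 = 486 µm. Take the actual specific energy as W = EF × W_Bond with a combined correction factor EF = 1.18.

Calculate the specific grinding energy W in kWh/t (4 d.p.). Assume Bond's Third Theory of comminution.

W = 10 Wi (1/√P80 − 1/√F80)  [Bond]
1/√486 = 0.045361;  1/√24536 = 0.006384
W = 10·9.8·(0.045361 − 0.006384) = 3.8197 kWh/t
W_actual = 1.18 × 3.8197 = 4.5073 kWh/t

W = 4.5073 kWh/t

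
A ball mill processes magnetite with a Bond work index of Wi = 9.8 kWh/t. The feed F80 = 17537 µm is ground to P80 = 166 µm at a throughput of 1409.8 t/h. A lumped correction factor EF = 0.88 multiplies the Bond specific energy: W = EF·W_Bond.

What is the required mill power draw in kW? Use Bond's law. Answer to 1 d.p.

W = 10·Wi·[P80^(−½) − F80^(−½)]
W = 10·9.8·(1/√166 − 1/√17537) = 10·9.8·(0.070064) = 6.8662 kWh/t
Apply correction: 6.8662 × 0.88 = 6.0423 kWh/t
P_mill = W·ṁ = 6.0423·1409.8 = 8518.4 kW

P = 8518.4 kW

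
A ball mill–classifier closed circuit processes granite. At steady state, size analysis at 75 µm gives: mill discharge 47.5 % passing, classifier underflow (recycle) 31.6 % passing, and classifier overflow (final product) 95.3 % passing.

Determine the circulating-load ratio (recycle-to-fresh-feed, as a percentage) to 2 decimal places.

Mass balance on the −75 µm fraction:
(1+r)d = ru + o → r = (o−d)/(d−u)
r = (95.3 − 47.5)/(47.5 − 31.6) = 47.8/15.9 = 3.0063
CL = 100·r = 300.63 %

CL = 300.63 %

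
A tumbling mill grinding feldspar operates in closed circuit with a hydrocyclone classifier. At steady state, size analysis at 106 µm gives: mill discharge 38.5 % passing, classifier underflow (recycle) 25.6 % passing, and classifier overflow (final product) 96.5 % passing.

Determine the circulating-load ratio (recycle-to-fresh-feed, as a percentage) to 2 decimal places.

CL = 449.61 %

Classifier node, passing 106 µm:
(1+r)d = ru + o → r = (o−d)/(d−u)
r = (96.5 − 38.5)/(38.5 − 25.6) = 58.0/12.9 = 4.4961
CL = 100·r = 449.61 %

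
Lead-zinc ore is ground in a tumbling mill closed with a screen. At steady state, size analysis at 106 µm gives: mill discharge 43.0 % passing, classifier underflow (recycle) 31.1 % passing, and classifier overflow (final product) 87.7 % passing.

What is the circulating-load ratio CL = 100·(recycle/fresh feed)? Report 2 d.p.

CL = 375.63 %

Classifier node, passing 106 µm:
(1+r)d = ru + o → r = (o−d)/(d−u)
r = (87.7 − 43.0)/(43.0 − 31.1) = 44.7/11.9 = 3.7563
CL = 100·r = 375.63 %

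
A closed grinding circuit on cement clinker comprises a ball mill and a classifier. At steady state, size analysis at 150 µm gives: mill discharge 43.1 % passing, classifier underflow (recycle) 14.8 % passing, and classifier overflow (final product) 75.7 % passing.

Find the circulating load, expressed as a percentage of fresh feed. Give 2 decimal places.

Mass balance on the −150 µm fraction:
Fd + Rd = Ru + Fo ⇒ R/F = (o−d)/(d−u)
r = (75.7 − 43.1)/(43.1 − 14.8) = 32.6/28.3 = 1.1519
CL = 100·r = 115.19 %

CL = 115.19 %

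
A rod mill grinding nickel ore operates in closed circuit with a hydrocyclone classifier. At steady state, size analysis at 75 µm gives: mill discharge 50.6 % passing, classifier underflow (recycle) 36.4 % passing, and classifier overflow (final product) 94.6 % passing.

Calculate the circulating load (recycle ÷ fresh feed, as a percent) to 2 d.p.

CL = 309.86 %

Two-product formula at 75 µm:
Fd + Rd = Ru + Fo ⇒ R/F = (o−d)/(d−u)
r = (94.6 − 50.6)/(50.6 − 36.4) = 44.0/14.2 = 3.0986
CL = 100·r = 309.86 %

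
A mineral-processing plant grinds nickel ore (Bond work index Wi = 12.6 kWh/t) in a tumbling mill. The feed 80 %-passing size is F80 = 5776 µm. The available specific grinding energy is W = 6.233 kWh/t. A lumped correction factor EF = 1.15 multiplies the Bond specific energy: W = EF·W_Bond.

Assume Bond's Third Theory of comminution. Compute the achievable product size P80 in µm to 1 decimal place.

P80 = 316.9 µm

W_Bond = 10·Wi·(1/√P₈₀ − 1/√F₈₀)
W_Bond = W / EF = 6.233 / 1.15 = 5.4200 kWh/t
⇒ 1/√P80 = W_Bond/(10 Wi) + 1/√F80
  = 5.4200/(10·12.6) + 1/√5776 = 0.043016 + 0.013158 = 0.056174
P80 = (1/0.056174)² = 17.8019² = 316.91 µm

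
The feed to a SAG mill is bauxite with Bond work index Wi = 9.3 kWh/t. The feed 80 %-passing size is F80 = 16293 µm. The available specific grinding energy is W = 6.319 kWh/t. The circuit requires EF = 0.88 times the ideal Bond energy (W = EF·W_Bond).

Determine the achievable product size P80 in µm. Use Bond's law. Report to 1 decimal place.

P80 = 138.3 µm

Bond:  W = 10 Wi (1/√P − 1/√F)
W_Bond = W / EF = 6.319 / 0.88 = 7.1807 kWh/t
1/√P80 = 1/√F80 + W_Bond/(10·Wi)
  = 7.1807/(10·9.3) + 1/√16293 = 0.077212 + 0.007834 = 0.085046
P80 = (1/0.085046)² = 11.7584² = 138.26 µm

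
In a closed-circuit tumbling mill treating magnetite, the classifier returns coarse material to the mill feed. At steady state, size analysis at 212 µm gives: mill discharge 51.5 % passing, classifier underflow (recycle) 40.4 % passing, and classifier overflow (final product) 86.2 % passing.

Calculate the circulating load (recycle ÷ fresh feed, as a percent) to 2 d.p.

CL = 312.61 %

Balance %-passing 212 µm (r = R/F):
(1+r)d = ru + o → r = (o−d)/(d−u)
r = (86.2 − 51.5)/(51.5 − 40.4) = 34.7/11.1 = 3.1261
CL = 100·r = 312.61 %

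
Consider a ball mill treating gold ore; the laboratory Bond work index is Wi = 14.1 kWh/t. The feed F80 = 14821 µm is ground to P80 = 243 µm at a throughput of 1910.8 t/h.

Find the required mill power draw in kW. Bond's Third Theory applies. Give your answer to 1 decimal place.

W = 10 Wi (P80^-0.5 − F80^-0.5)
W = 10·14.1·(1/√243 − 1/√14821) = 10·14.1·(0.055936) = 7.8870 kWh/t
P_mill = W·ṁ = 7.8870·1910.8 = 15070.4 kW

P = 15070.4 kW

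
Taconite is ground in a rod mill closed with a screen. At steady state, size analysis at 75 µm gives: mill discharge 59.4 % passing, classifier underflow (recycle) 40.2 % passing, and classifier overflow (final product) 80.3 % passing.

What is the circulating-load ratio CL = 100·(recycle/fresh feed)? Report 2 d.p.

Let r = R/F. Size balance at 75 µm:
d + r·d = r·u + o → r(d−u) = o−d
r = (80.3 − 59.4)/(59.4 − 40.2) = 20.9/19.2 = 1.0885
CL = 100·r = 108.85 %

CL = 108.85 %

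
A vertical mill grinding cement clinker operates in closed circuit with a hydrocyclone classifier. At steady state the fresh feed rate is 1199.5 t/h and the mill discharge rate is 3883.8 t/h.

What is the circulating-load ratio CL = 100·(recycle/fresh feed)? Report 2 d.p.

CL = 223.78 %

Steady state: M = F + R.
R = M − F = 3883.8 − 1199.5 = 2684.3 t/h
CL = 100·R/F = 100·2684.3/1199.5 = 223.78 %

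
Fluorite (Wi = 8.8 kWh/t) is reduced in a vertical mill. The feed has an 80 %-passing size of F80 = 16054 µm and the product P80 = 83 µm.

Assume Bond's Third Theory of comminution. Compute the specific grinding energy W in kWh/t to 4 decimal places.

W = 8.9647 kWh/t

Bond: W = 10·Wi·(1/√P80 − 1/√F80)
1/√83 = 0.109764;  1/√16054 = 0.007892
W = 10·8.8·(0.109764 − 0.007892) = 8.9647 kWh/t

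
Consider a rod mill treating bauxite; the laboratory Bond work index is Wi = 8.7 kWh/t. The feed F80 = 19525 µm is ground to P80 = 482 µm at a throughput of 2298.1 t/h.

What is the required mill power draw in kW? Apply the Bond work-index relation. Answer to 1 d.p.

P = 7675.9 kW

Bond: W = 10·Wi·(1/√P80 − 1/√F80)
W = 10·8.7·(1/√482 − 1/√19525) = 10·8.7·(0.038392) = 3.3401 kWh/t
P_mill = W·ṁ = 3.3401·2298.1 = 7675.9 kW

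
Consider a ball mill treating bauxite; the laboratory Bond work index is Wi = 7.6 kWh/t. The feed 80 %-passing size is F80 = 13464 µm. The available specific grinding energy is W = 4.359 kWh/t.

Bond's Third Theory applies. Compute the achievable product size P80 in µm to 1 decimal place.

P80 = 229.8 µm

W = 10 Wi (1/√P80 − 1/√F80)  [Bond]
⇒ 1/√P80 = W/(10·Wi) + 1/√F80
  = 4.3590/(10·7.6) + 1/√13464 = 0.057355 + 0.008618 = 0.065973
P80 = (1/0.065973)² = 15.1576² = 229.75 µm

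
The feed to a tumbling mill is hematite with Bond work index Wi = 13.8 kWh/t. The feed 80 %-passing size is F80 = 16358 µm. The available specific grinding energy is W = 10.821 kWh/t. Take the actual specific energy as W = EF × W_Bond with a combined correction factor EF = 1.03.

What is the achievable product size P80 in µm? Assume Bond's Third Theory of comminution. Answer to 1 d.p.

W = 10·Wi·[P80^(−½) − F80^(−½)]
W_Bond = W / EF = 10.821 / 1.03 = 10.5058 kWh/t
⇒ 1/√P80 = W_Bond/(10 Wi) + 1/√F80
  = 10.5058/(10·13.8) + 1/√16358 = 0.076129 + 0.007819 = 0.083948
P80 = (1/0.083948)² = 11.9122² = 141.90 µm

P80 = 141.9 µm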